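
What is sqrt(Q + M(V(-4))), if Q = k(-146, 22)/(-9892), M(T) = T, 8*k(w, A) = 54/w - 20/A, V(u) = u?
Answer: 3*I*sqrt(112169562102510)/15886552 ≈ 2.0*I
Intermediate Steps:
k(w, A) = -5/(2*A) + 27/(4*w) (k(w, A) = (54/w - 20/A)/8 = (-20/A + 54/w)/8 = -5/(2*A) + 27/(4*w))
Q = 1027/63546208 (Q = (-5/2/22 + (27/4)/(-146))/(-9892) = (-5/2*1/22 + (27/4)*(-1/146))*(-1/9892) = (-5/44 - 27/584)*(-1/9892) = -1027/6424*(-1/9892) = 1027/63546208 ≈ 1.6161e-5)
sqrt(Q + M(V(-4))) = sqrt(1027/63546208 - 4) = sqrt(-254183805/63546208) = 3*I*sqrt(112169562102510)/15886552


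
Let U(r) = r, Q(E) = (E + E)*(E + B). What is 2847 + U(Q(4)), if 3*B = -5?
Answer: 8597/3 ≈ 2865.7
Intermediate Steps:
B = -5/3 (B = (⅓)*(-5) = -5/3 ≈ -1.6667)
Q(E) = 2*E*(-5/3 + E) (Q(E) = (E + E)*(E - 5/3) = (2*E)*(-5/3 + E) = 2*E*(-5/3 + E))
2847 + U(Q(4)) = 2847 + (⅔)*4*(-5 + 3*4) = 2847 + (⅔)*4*(-5 + 12) = 2847 + (⅔)*4*7 = 2847 + 56/3 = 8597/3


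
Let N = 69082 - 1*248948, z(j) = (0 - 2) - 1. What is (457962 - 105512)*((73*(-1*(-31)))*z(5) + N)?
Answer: -65786554750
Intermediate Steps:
z(j) = -3 (z(j) = -2 - 1 = -3)
N = -179866 (N = 69082 - 248948 = -179866)
(457962 - 105512)*((73*(-1*(-31)))*z(5) + N) = (457962 - 105512)*((73*(-1*(-31)))*(-3) - 179866) = 352450*((73*31)*(-3) - 179866) = 352450*(2263*(-3) - 179866) = 352450*(-6789 - 179866) = 352450*(-186655) = -65786554750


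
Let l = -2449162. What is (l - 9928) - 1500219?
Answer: -3959309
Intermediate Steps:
(l - 9928) - 1500219 = (-2449162 - 9928) - 1500219 = -2459090 - 1500219 = -3959309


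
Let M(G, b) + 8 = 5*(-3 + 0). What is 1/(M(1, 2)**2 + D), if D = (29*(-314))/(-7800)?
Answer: 3900/2067653 ≈ 0.0018862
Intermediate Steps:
M(G, b) = -23 (M(G, b) = -8 + 5*(-3 + 0) = -8 + 5*(-3) = -8 - 15 = -23)
D = 4553/3900 (D = -9106*(-1/7800) = 4553/3900 ≈ 1.1674)
1/(M(1, 2)**2 + D) = 1/((-23)**2 + 4553/3900) = 1/(529 + 4553/3900) = 1/(2067653/3900) = 3900/2067653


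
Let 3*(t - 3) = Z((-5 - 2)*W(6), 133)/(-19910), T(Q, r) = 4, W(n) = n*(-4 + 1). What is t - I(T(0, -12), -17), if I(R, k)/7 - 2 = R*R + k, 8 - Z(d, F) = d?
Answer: -119401/29865 ≈ -3.9980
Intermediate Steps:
W(n) = -3*n (W(n) = n*(-3) = -3*n)
Z(d, F) = 8 - d
I(R, k) = 14 + 7*k + 7*R² (I(R, k) = 14 + 7*(R*R + k) = 14 + 7*(R² + k) = 14 + 7*(k + R²) = 14 + (7*k + 7*R²) = 14 + 7*k + 7*R²)
t = 89654/29865 (t = 3 + ((8 - (-5 - 2)*(-3*6))/(-19910))/3 = 3 + ((8 - (-7)*(-18))*(-1/19910))/3 = 3 + ((8 - 1*126)*(-1/19910))/3 = 3 + ((8 - 126)*(-1/19910))/3 = 3 + (-118*(-1/19910))/3 = 3 + (⅓)*(59/9955) = 3 + 59/29865 = 89654/29865 ≈ 3.0020)
t - I(T(0, -12), -17) = 89654/29865 - (14 + 7*(-17) + 7*4²) = 89654/29865 - (14 - 119 + 7*16) = 89654/29865 - (14 - 119 + 112) = 89654/29865 - 1*7 = 89654/29865 - 7 = -119401/29865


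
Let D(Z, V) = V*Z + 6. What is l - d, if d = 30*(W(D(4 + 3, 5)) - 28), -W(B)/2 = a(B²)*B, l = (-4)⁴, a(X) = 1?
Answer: 3556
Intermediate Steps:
D(Z, V) = 6 + V*Z
l = 256
W(B) = -2*B
d = -3300 (d = 30*(-2*(6 + 5*(4 + 3)) - 28) = 30*(-2*(6 + 5*7) - 28) = 30*(-2*(6 + 35) - 28) = 30*(-2*41 - 28) = 30*(-82 - 28) = 30*(-110) = -3300)
l - d = 256 - 1*(-3300) = 256 + 3300 = 3556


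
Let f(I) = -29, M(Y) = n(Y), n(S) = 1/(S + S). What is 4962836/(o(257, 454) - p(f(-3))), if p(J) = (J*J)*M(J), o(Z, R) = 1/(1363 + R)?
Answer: 18034946024/52695 ≈ 3.4225e+5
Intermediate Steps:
n(S) = 1/(2*S)
M(Y) = 1/(2*Y)
p(J) = J/2 (p(J) = (J*J)*(1/(2*J)) = J²*(1/(2*J)) = J/2)
4962836/(o(257, 454) - p(f(-3))) = 4962836/(1/(1363 + 454) - (-29)/2) = 4962836/(1/1817 - 1*(-29/2)) = 4962836/(1/1817 + 29/2) = 4962836/(52695/3634) = 4962836*(3634/52695) = 18034946024/52695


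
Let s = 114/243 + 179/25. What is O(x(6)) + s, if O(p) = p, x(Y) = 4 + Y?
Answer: 35699/2025 ≈ 17.629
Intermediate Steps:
s = 15449/2025 (s = 114*(1/243) + 179*(1/25) = 38/81 + 179/25 = 15449/2025 ≈ 7.6291)
O(x(6)) + s = (4 + 6) + 15449/2025 = 10 + 15449/2025 = 35699/2025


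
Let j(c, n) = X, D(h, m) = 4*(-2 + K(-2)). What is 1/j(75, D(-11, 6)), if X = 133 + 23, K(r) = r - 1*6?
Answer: 1/156 ≈ 0.0064103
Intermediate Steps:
K(r) = -6 + r (K(r) = r - 6 = -6 + r)
X = 156
D(h, m) = -40 (D(h, m) = 4*(-2 + (-6 - 2)) = 4*(-2 - 8) = 4*(-10) = -40)
j(c, n) = 156
1/j(75, D(-11, 6)) = 1/156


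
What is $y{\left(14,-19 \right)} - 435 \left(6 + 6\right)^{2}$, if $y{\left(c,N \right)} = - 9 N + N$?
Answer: $-62488$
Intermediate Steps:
$y{\left(c,N \right)} = - 8 N$
$y{\left(14,-19 \right)} - 435 \left(6 + 6\right)^{2} = \left(-8\right) \left(-19\right) - 435 \left(6 + 6\right)^{2} = 152 - 435 \cdot 12^{2} = 152 - 62640 = -62488$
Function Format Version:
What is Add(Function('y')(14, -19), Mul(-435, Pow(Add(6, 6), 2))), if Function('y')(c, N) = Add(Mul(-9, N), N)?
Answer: -62488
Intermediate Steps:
Function('y')(c, N) = Mul(-8, N)
Add(Function('y')(14, -19), Mul(-435, Pow(Add(6, 6), 2))) = Add(Mul(-8, -19), Mul(-435, Pow(Add(6, 6), 2))) = Add(152, Mul(-435, Pow(12, 2))) = Add(152, Mul(-435, 144)) = Add(152, -62640) = -62488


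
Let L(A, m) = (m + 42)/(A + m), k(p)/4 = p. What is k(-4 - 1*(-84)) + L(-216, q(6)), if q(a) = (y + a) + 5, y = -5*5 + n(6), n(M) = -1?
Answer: 24631/77 ≈ 319.88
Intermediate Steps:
k(p) = 4*p
y = -26 (y = -5*5 - 1 = -25 - 1 = -26)
q(a) = -21 + a (q(a) = (-26 + a) + 5 = -21 + a)
L(A, m) = (42 + m)/(A + m)
k(-4 - 1*(-84)) + L(-216, q(6)) = 4*(-4 - 1*(-84)) + (42 + (-21 + 6))/(-216 + (-21 + 6)) = 4*(-4 + 84) + (42 - 15)/(-216 - 15) = 4*80 + 27/(-231) = 320 - 1/231*27 = 320 - 9/77 = 24631/77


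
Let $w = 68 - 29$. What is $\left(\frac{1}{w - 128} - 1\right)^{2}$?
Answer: $\frac{8100}{7921} \approx 1.0226$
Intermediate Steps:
$w = 39$
$\left(\frac{1}{w - 128} - 1\right)^{2} = \left(\frac{1}{39 - 128} - 1\right)^{2} = \left(\frac{1}{-89} - 1\right)^{2} = \left(- \frac{1}{89} - 1\right)^{2} = \left(- \frac{90}{89}\right)^{2} = \frac{8100}{7921}$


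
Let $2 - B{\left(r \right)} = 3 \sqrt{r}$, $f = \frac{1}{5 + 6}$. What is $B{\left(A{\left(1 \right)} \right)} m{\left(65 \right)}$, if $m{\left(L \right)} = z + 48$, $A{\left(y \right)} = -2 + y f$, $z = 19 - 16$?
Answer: $102 - \frac{153 i \sqrt{231}}{11} \approx 102.0 - 211.4 i$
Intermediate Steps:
$f = \frac{1}{11} \approx 0.090909$
$z = 3$ ($z = 19 - 16 = 3$)
$A{\left(y \right)} = -2 + \frac{y}{11}$ ($A{\left(y \right)} = -2 + y \frac{1}{11} = -2 + \frac{y}{11}$)
$B{\left(r \right)} = 2 - 3 \sqrt{r}$
$m{\left(L \right)} = 51$ ($m{\left(L \right)} = 3 + 48 = 51$)
$B{\left(A{\left(1 \right)} \right)} m{\left(65 \right)} = \left(2 - 3 \sqrt{-2 + \frac{1}{11} \cdot 1}\right) 51 = \left(2 - 3 \sqrt{-2 + \frac{1}{11}}\right) 51 = \left(2 - 3 \sqrt{- \frac{21}{11}}\right) 51 = \left(2 - 3 \frac{i \sqrt{231}}{11}\right) 51 = \left(2 - \frac{3 i \sqrt{231}}{11}\right) 51 = 102 - \frac{153 i \sqrt{231}}{11}$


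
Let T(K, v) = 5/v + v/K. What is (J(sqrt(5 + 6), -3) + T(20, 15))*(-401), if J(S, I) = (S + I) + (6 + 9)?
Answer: -62957/12 - 401*sqrt(11) ≈ -6576.4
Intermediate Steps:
J(S, I) = 15 + I + S (J(S, I) = (I + S) + 15 = 15 + I + S)
(J(sqrt(5 + 6), -3) + T(20, 15))*(-401) = ((15 - 3 + sqrt(5 + 6)) + (5/15 + 15/20))*(-401) = ((15 - 3 + sqrt(11)) + (5*(1/15) + 15*(1/20)))*(-401) = ((12 + sqrt(11)) + (1/3 + 3/4))*(-401) = ((12 + sqrt(11)) + 13/12)*(-401) = (157/12 + sqrt(11))*(-401) = -62957/12 - 401*sqrt(11)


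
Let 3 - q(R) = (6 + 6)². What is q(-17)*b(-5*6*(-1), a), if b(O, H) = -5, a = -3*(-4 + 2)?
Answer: 705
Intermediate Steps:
a = 6 (a = -3*(-2) = 6)
q(R) = -141 (q(R) = 3 - (6 + 6)² = 3 - 1*12² = 3 - 1*144 = 3 - 144 = -141)
q(-17)*b(-5*6*(-1), a) = -141*(-5) = 705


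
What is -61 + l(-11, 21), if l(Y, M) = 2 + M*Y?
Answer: -290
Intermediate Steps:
-61 + l(-11, 21) = -61 + (2 + 21*(-11)) = -61 + (2 - 231) = -61 - 229 = -290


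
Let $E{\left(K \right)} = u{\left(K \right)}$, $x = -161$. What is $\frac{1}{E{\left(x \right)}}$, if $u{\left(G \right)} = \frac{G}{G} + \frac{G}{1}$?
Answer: $- \frac{1}{160} \approx -0.00625$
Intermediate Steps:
$u{\left(G \right)} = 1 + G$ ($u{\left(G \right)} = 1 + G 1 = 1 + G$)
$E{\left(K \right)} = 1 + K$
$\frac{1}{E{\left(x \right)}} = \frac{1}{1 - 161} = \frac{1}{-160} = - \frac{1}{160}$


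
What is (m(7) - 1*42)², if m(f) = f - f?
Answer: 1764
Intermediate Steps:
m(f) = 0
(m(7) - 1*42)² = (0 - 1*42)² = (0 - 42)² = (-42)² = 1764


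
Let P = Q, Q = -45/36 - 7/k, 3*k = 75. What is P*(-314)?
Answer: 24021/50 ≈ 480.42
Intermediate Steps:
k = 25 (k = (⅓)*75 = 25)
Q = -153/100 (Q = -45/36 - 7/25 = -45*1/36 - 7*1/25 = -5/4 - 7/25 = -153/100 ≈ -1.5300)
P = -153/100 ≈ -1.5300
P*(-314) = -153/100*(-314) = 24021/50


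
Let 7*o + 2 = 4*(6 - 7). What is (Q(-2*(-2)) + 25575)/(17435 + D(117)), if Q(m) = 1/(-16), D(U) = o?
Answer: 2864393/1952624 ≈ 1.4669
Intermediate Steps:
o = -6/7 (o = -2/7 + (4*(6 - 7))/7 = -2/7 + (4*(-1))/7 = -2/7 + (⅐)*(-4) = -2/7 - 4/7 = -6/7 ≈ -0.85714)
D(U) = -6/7
Q(m) = -1/16
(Q(-2*(-2)) + 25575)/(17435 + D(117)) = (-1/16 + 25575)/(17435 - 6/7) = 409199/(16*(122039/7)) = (409199/16)*(7/122039) = 2864393/1952624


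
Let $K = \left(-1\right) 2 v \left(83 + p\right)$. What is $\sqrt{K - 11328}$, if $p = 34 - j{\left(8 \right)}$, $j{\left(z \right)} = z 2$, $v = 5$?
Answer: $i \sqrt{12338} \approx 111.08 i$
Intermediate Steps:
$j{\left(z \right)} = 2 z$
$p = 18$ ($p = 34 - 2 \cdot 8 = 34 - 16 = 18$)
$K = -1010$ ($K = \left(-1\right) 2 \cdot 5 \left(83 + 18\right) = \left(-2\right) 5 \cdot 101 = \left(-10\right) 101 = -1010$)
$\sqrt{K - 11328} = \sqrt{-1010 - 11328} = \sqrt{-12338} = i \sqrt{12338}$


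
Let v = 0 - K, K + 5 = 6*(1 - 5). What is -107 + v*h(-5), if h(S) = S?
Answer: -252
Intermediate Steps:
K = -29 (K = -5 + 6*(1 - 5) = -5 + 6*(-4) = -5 - 24 = -29)
v = 29 (v = 0 - 1*(-29) = 0 + 29 = 29)
-107 + v*h(-5) = -107 + 29*(-5) = -107 - 145 = -252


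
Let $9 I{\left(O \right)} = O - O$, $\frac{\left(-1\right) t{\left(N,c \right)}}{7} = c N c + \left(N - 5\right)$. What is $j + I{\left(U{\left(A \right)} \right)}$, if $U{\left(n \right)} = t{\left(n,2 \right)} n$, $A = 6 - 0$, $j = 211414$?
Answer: $211414$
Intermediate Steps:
$A = 6$ ($A = 6 + 0 = 6$)
$t{\left(N,c \right)} = 35 - 7 N - 7 N c^{2}$ ($t{\left(N,c \right)} = - 7 \left(c N c + \left(N - 5\right)\right) = - 7 \left(N c c + \left(-5 + N\right)\right) = - 7 \left(N c^{2} + \left(-5 + N\right)\right) = - 7 \left(-5 + N + N c^{2}\right) = 35 - 7 N - 7 N c^{2}$)
$U{\left(n \right)} = n \left(35 - 35 n\right)$ ($U{\left(n \right)} = \left(35 - 7 n - 7 n 2^{2}\right) n = \left(35 - 7 n - 7 n 4\right) n = \left(35 - 7 n - 28 n\right) n = \left(35 - 35 n\right) n = n \left(35 - 35 n\right)$)
$I{\left(O \right)} = 0$ ($I{\left(O \right)} = \frac{O - O}{9} = \frac{1}{9} \cdot 0 = 0$)
$j + I{\left(U{\left(A \right)} \right)} = 211414 + 0 = 211414$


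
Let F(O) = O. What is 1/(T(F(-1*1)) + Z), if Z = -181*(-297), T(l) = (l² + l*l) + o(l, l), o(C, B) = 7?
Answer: 1/53766 ≈ 1.8599e-5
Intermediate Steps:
T(l) = 7 + 2*l² (T(l) = (l² + l*l) + 7 = (l² + l²) + 7 = 2*l² + 7 = 7 + 2*l²)
Z = 53757
1/(T(F(-1*1)) + Z) = 1/((7 + 2*(-1*1)²) + 53757) = 1/((7 + 2*(-1)²) + 53757) = 1/((7 + 2*1) + 53757) = 1/((7 + 2) + 53757) = 1/(9 + 53757) = 1/53766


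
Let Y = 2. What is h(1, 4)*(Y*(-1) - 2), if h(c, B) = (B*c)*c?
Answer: -16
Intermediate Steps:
h(c, B) = B*c²
h(1, 4)*(Y*(-1) - 2) = (4*1²)*(2*(-1) - 2) = (4*1)*(-2 - 2) = 4*(-4) = -16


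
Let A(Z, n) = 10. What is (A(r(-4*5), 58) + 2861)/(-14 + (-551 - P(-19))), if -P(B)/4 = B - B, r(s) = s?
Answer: -2871/565 ≈ -5.0814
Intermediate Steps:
P(B) = 0 (P(B) = -4*(B - B) = -4*0 = 0)
(A(r(-4*5), 58) + 2861)/(-14 + (-551 - P(-19))) = (10 + 2861)/(-14 + (-551 - 1*0)) = 2871/(-14 + (-551 + 0)) = 2871/(-14 - 551) = 2871/(-565) = 2871*(-1/565) = -2871/565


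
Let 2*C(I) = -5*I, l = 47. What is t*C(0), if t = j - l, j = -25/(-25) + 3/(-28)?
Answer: 0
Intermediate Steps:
C(I) = -5*I/2 (C(I) = (-5*I)/2 = -5*I/2)
j = 25/28 (j = -25*(-1/25) + 3*(-1/28) = 1 - 3/28 = 25/28 ≈ 0.89286)
t = -1291/28 (t = 25/28 - 1*47 = 25/28 - 47 = -1291/28 ≈ -46.107)
t*C(0) = -(-6455)*0/56 = -1291/28*0 = 0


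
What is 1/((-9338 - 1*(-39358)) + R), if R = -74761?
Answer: -1/44741 ≈ -2.2351e-5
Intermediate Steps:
1/((-9338 - 1*(-39358)) + R) = 1/((-9338 - 1*(-39358)) - 74761) = 1/((-9338 + 39358) - 74761) = 1/(30020 - 74761) = 1/(-44741) = -1/44741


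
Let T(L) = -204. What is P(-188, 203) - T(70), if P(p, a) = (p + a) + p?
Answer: 31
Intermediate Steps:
P(p, a) = a + 2*p (P(p, a) = (a + p) + p = a + 2*p)
P(-188, 203) - T(70) = (203 + 2*(-188)) - 1*(-204) = (203 - 376) + 204 = -173 + 204 = 31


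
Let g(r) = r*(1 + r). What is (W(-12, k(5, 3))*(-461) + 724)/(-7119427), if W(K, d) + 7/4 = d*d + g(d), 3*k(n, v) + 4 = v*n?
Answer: 451993/256299372 ≈ 0.0017635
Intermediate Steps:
k(n, v) = -4/3 + n*v/3 (k(n, v) = -4/3 + (v*n)/3 = -4/3 + (n*v)/3 = -4/3 + n*v/3)
W(K, d) = -7/4 + d² + d*(1 + d) (W(K, d) = -7/4 + (d*d + d*(1 + d)) = -7/4 + (d² + d*(1 + d)) = -7/4 + d² + d*(1 + d))
(W(-12, k(5, 3))*(-461) + 724)/(-7119427) = ((-7/4 + (-4/3 + (⅓)*5*3) + 2*(-4/3 + (⅓)*5*3)²)*(-461) + 724)/(-7119427) = ((-7/4 + (-4/3 + 5) + 2*(-4/3 + 5)²)*(-461) + 724)*(-1/7119427) = ((-7/4 + 11/3 + 2*(11/3)²)*(-461) + 724)*(-1/7119427) = ((-7/4 + 11/3 + 2*(121/9))*(-461) + 724)*(-1/7119427) = ((-7/4 + 11/3 + 242/9)*(-461) + 724)*(-1/7119427) = ((1037/36)*(-461) + 724)*(-1/7119427) = (-478057/36 + 724)*(-1/7119427) = -451993/36*(-1/7119427) = 451993/256299372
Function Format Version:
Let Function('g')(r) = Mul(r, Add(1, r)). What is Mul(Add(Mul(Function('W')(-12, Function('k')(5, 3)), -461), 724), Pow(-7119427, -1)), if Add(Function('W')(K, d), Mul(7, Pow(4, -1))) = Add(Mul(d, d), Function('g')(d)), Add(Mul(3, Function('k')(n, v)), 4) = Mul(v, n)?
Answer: Rational(451993, 256299372) ≈ 0.0017635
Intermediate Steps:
Function('k')(n, v) = Add(Rational(-4, 3), Mul(Rational(1, 3), n, v)) (Function('k')(n, v) = Add(Rational(-4, 3), Mul(Rational(1, 3), Mul(v, n))) = Add(Rational(-4, 3), Mul(Rational(1, 3), Mul(n, v))) = Add(Rational(-4, 3), Mul(Rational(1, 3), n, v)))
Function('W')(K, d) = Add(Rational(-7, 4), Pow(d, 2), Mul(d, Add(1, d))) (Function('W')(K, d) = Add(Rational(-7, 4), Add(Mul(d, d), Mul(d, Add(1, d)))) = Add(Rational(-7, 4), Add(Pow(d, 2), Mul(d, Add(1, d)))) = Add(Rational(-7, 4), Pow(d, 2), Mul(d, Add(1, d))))
Mul(Add(Mul(Function('W')(-12, Function('k')(5, 3)), -461), 724), Pow(-7119427, -1)) = Mul(Add(Mul(Add(Rational(-7, 4), Add(Rational(-4, 3), Mul(Rational(1, 3), 5, 3)), Mul(2, Pow(Add(Rational(-4, 3), Mul(Rational(1, 3), 5, 3)), 2))), -461), 724), Pow(-7119427, -1)) = Mul(Add(Mul(Add(Rational(-7, 4), Add(Rational(-4, 3), 5), Mul(2, Pow(Add(Rational(-4, 3), 5), 2))), -461), 724), Rational(-1, 7119427)) = Mul(Add(Mul(Add(Rational(-7, 4), Rational(11, 3), Mul(2, Pow(Rational(11, 3), 2))), -461), 724), Rational(-1, 7119427)) = Mul(Add(Mul(Add(Rational(-7, 4), Rational(11, 3), Mul(2, Rational(121, 9))), -461), 724), Rational(-1, 7119427)) = Mul(Add(Mul(Add(Rational(-7, 4), Rational(11, 3), Rational(242, 9)), -461), 724), Rational(-1, 7119427)) = Mul(Add(Mul(Rational(1037, 36), -461), 724), Rational(-1, 7119427)) = Mul(Add(Rational(-478057, 36), 724), Rational(-1, 7119427)) = Mul(Rational(-451993, 36), Rational(-1, 7119427)) = Rational(451993, 256299372)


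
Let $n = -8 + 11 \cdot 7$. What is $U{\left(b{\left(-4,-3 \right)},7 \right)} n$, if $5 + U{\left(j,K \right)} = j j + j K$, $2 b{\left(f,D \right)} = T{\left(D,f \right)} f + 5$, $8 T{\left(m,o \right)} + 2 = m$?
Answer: $\frac{38985}{16} \approx 2436.6$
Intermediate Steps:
$T{\left(m,o \right)} = - \frac{1}{4} + \frac{m}{8}$
$b{\left(f,D \right)} = \frac{5}{2} + \frac{f \left(- \frac{1}{4} + \frac{D}{8}\right)}{2}$ ($b{\left(f,D \right)} = \frac{\left(- \frac{1}{4} + \frac{D}{8}\right) f + 5}{2} = \frac{f \left(- \frac{1}{4} + \frac{D}{8}\right) + 5}{2} = \frac{5 + f \left(- \frac{1}{4} + \frac{D}{8}\right)}{2} = \frac{5}{2} + \frac{f \left(- \frac{1}{4} + \frac{D}{8}\right)}{2}$)
$U{\left(j,K \right)} = -5 + j^{2} + K j$ ($U{\left(j,K \right)} = -5 + \left(j j + j K\right) = -5 + \left(j^{2} + K j\right) = -5 + j^{2} + K j$)
$n = 69$ ($n = -8 + 77 = 69$)
$U{\left(b{\left(-4,-3 \right)},7 \right)} n = \left(-5 + \left(\frac{5}{2} + \frac{1}{16} \left(-4\right) \left(-2 - 3\right)\right)^{2} + 7 \left(\frac{5}{2} + \frac{1}{16} \left(-4\right) \left(-2 - 3\right)\right)\right) 69 = \left(-5 + \left(\frac{5}{2} + \frac{1}{16} \left(-4\right) \left(-5\right)\right)^{2} + 7 \left(\frac{5}{2} + \frac{1}{16} \left(-4\right) \left(-5\right)\right)\right) 69 = \left(-5 + \left(\frac{5}{2} + \frac{5}{4}\right)^{2} + 7 \left(\frac{5}{2} + \frac{5}{4}\right)\right) 69 = \left(-5 + \left(\frac{15}{4}\right)^{2} + 7 \cdot \frac{15}{4}\right) 69 = \left(-5 + \frac{225}{16} + \frac{105}{4}\right) 69 = \frac{565}{16} \cdot 69 = \frac{38985}{16}$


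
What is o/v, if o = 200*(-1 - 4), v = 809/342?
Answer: -342000/809 ≈ -422.74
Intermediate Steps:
v = 809/342 (v = 809*(1/342) = 809/342 ≈ 2.3655)
o = -1000 (o = 200*(-5) = -1000)
o/v = -1000/809/342 = -1000*342/809 = -342000/809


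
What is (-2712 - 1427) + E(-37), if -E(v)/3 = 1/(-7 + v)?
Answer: -182113/44 ≈ -4138.9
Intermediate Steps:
E(v) = -3/(-7 + v)
(-2712 - 1427) + E(-37) = (-2712 - 1427) - 3/(-7 - 37) = -4139 - 3/(-44) = -4139 - 3*(-1/44) = -4139 + 3/44 = -182113/44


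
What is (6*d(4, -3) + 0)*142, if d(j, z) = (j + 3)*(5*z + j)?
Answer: -65604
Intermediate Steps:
d(j, z) = (3 + j)*(j + 5*z)
(6*d(4, -3) + 0)*142 = (6*(4² + 3*4 + 15*(-3) + 5*4*(-3)) + 0)*142 = (6*(16 + 12 - 45 - 60) + 0)*142 = (6*(-77) + 0)*142 = (-462 + 0)*142 = -462*142 = -65604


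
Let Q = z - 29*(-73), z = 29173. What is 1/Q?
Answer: 1/31290 ≈ 3.1959e-5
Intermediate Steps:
Q = 31290 (Q = 29173 - 29*(-73) = 29173 - 1*(-2117) = 29173 + 2117 = 31290)
1/Q = 1/31290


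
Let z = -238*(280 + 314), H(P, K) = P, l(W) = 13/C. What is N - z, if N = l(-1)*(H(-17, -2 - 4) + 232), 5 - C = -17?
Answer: 3112979/22 ≈ 1.4150e+5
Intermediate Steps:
C = 22 (C = 5 - 1*(-17) = 5 + 17 = 22)
l(W) = 13/22
N = 2795/22 (N = 13*(-17 + 232)/22 = (13/22)*215 = 2795/22 ≈ 127.05)
z = -141372 (z = -238*594 = -141372)
N - z = 2795/22 - 1*(-141372) = 2795/22 + 141372 = 3112979/22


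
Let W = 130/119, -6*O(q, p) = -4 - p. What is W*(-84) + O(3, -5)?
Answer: -9377/102 ≈ -91.931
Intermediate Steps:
O(q, p) = 2/3 + p/6 (O(q, p) = -(-4 - p)/6 = 2/3 + p/6)
W = 130/119 (W = 130*(1/119) = 130/119 ≈ 1.0924)
W*(-84) + O(3, -5) = (130/119)*(-84) + (2/3 + (1/6)*(-5)) = -1560/17 + (2/3 - 5/6) = -1560/17 - 1/6 = -9377/102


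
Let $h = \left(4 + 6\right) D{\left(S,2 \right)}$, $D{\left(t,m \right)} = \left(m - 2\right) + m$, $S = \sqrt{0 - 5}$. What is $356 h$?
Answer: $7120$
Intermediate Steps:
$S = i \sqrt{5}$ ($S = \sqrt{-5} = i \sqrt{5} \approx 2.2361 i$)
$D{\left(t,m \right)} = -2 + 2 m$ ($D{\left(t,m \right)} = \left(-2 + m\right) + m = -2 + 2 m$)
$h = 20$ ($h = \left(4 + 6\right) \left(-2 + 2 \cdot 2\right) = 10 \left(-2 + 4\right) = 10 \cdot 2 = 20$)
$356 h = 356 \cdot 20 = 7120$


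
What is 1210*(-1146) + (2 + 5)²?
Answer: -1386611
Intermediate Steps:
1210*(-1146) + (2 + 5)² = -1386660 + 7² = -1386660 + 49 = -1386611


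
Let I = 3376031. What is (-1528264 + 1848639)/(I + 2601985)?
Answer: 29125/543456 ≈ 0.053592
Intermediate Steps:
(-1528264 + 1848639)/(I + 2601985) = (-1528264 + 1848639)/(3376031 + 2601985) = 320375/5978016 = 320375*(1/5978016) = 29125/543456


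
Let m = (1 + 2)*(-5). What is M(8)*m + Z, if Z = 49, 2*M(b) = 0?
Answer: 49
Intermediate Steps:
M(b) = 0 (M(b) = (½)*0 = 0)
m = -15 (m = 3*(-5) = -15)
M(8)*m + Z = 0*(-15) + 49 = 0 + 49 = 49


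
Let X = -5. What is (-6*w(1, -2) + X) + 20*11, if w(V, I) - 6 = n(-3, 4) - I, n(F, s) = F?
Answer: 185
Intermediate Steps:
w(V, I) = 3 - I (w(V, I) = 6 + (-3 - I) = 3 - I)
(-6*w(1, -2) + X) + 20*11 = (-6*(3 - 1*(-2)) - 5) + 20*11 = (-6*(3 + 2) - 5) + 220 = (-6*5 - 5) + 220 = (-30 - 5) + 220 = -35 + 220 = 185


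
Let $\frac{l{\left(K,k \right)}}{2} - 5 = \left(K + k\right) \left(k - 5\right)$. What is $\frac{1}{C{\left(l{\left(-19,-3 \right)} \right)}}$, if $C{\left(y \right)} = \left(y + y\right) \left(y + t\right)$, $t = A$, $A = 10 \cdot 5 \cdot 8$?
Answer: $\frac{1}{551688} \approx 1.8126 \cdot 10^{-6}$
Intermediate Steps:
$l{\left(K,k \right)} = 10 + 2 \left(-5 + k\right) \left(K + k\right)$ ($l{\left(K,k \right)} = 10 + 2 \left(K + k\right) \left(k - 5\right) = 10 + 2 \left(K + k\right) \left(-5 + k\right) = 10 + 2 \left(-5 + k\right) \left(K + k\right)$)
$A = 400$ ($A = 50 \cdot 8 = 400$)
$t = 400$
$C{\left(y \right)} = 2 y \left(400 + y\right)$ ($C{\left(y \right)} = \left(y + y\right) \left(y + 400\right) = 2 y \left(400 + y\right)$)
$\frac{1}{C{\left(l{\left(-19,-3 \right)} \right)}} = \frac{1}{2 \left(10 - -190 - -30 + 2 \left(-3\right)^{2} + 2 \left(-19\right) \left(-3\right)\right) \left(400 + \left(10 - -190 - -30 + 2 \left(-3\right)^{2} + 2 \left(-19\right) \left(-3\right)\right)\right)} = \frac{1}{2 \left(10 + 190 + 30 + 2 \cdot 9 + 114\right) \left(400 + \left(10 + 190 + 30 + 2 \cdot 9 + 114\right)\right)} = \frac{1}{2 \left(10 + 190 + 30 + 18 + 114\right) \left(400 + \left(10 + 190 + 30 + 18 + 114\right)\right)} = \frac{1}{2 \cdot 362 \left(400 + 362\right)} = \frac{1}{2 \cdot 362 \cdot 762} = \frac{1}{551688}$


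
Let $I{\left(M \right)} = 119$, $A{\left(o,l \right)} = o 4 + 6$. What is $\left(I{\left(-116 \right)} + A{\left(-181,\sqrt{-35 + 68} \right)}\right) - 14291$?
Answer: $-14890$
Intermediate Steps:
$A{\left(o,l \right)} = 6 + 4 o$ ($A{\left(o,l \right)} = 4 o + 6 = 6 + 4 o$)
$\left(I{\left(-116 \right)} + A{\left(-181,\sqrt{-35 + 68} \right)}\right) - 14291 = \left(119 + \left(6 + 4 \left(-181\right)\right)\right) - 14291 = \left(119 + \left(6 - 724\right)\right) - 14291 = \left(119 - 718\right) - 14291 = -599 - 14291 = -14890$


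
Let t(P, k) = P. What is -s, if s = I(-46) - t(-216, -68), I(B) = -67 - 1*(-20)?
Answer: -169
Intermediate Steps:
I(B) = -47 (I(B) = -67 + 20 = -47)
s = 169 (s = -47 - 1*(-216) = -47 + 216 = 169)
-s = -1*169 = -169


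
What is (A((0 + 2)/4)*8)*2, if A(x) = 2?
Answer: 32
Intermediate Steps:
(A((0 + 2)/4)*8)*2 = (2*8)*2 = 16*2 = 32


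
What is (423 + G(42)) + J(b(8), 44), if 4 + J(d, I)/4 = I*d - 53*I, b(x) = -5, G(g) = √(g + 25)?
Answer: -9801 + √67 ≈ -9792.8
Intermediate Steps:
G(g) = √(25 + g)
J(d, I) = -16 - 212*I + 4*I*d (J(d, I) = -16 + 4*(I*d - 53*I) = -16 + 4*(-53*I + I*d) = -16 + (-212*I + 4*I*d) = -16 - 212*I + 4*I*d)
(423 + G(42)) + J(b(8), 44) = (423 + √(25 + 42)) + (-16 - 212*44 + 4*44*(-5)) = (423 + √67) + (-16 - 9328 - 880) = (423 + √67) - 10224 = -9801 + √67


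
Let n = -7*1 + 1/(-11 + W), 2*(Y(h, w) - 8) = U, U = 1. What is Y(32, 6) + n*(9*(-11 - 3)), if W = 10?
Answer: 2033/2 ≈ 1016.5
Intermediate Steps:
Y(h, w) = 17/2 (Y(h, w) = 8 + (½)*1 = 8 + ½ = 17/2)
n = -8 (n = -7*1 + 1/(-11 + 10) = -7 + 1/(-1) = -7 - 1 = -8)
Y(32, 6) + n*(9*(-11 - 3)) = 17/2 - 72*(-11 - 3) = 17/2 - 72*(-14) = 17/2 - 8*(-126) = 17/2 + 1008 = 2033/2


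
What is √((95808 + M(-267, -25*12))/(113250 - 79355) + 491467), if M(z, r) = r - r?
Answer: √564635443455835/33895 ≈ 701.05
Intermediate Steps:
M(z, r) = 0
√((95808 + M(-267, -25*12))/(113250 - 79355) + 491467) = √((95808 + 0)/(113250 - 79355) + 491467) = √(95808/33895 + 491467) = √(16658369773/33895) = √564635443455835/33895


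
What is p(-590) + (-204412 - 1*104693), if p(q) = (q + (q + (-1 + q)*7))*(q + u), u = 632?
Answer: -532419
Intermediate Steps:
p(q) = (-7 + 9*q)*(632 + q) (p(q) = (q + (q + (-1 + q)*7))*(q + 632) = (q + (q + (-7 + 7*q)))*(632 + q) = (q + (-7 + 8*q))*(632 + q) = (-7 + 9*q)*(632 + q))
p(-590) + (-204412 - 1*104693) = (-4424 + 9*(-590)² + 5681*(-590)) + (-204412 - 1*104693) = (-4424 + 9*348100 - 3351790) + (-204412 - 104693) = (-4424 + 3132900 - 3351790) - 309105 = -223314 - 309105 = -532419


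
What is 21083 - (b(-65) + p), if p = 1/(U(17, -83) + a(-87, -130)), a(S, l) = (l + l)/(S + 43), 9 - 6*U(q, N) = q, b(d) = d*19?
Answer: 3369985/151 ≈ 22318.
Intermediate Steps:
b(d) = 19*d
U(q, N) = 3/2 - q/6
a(S, l) = 2*l/(43 + S) (a(S, l) = (2*l)/(43 + S) = 2*l/(43 + S))
p = 33/151 (p = 1/((3/2 - ⅙*17) + 2*(-130)/(43 - 87)) = 1/((3/2 - 17/6) + 2*(-130)/(-44)) = 1/(-4/3 + 2*(-130)*(-1/44)) = 1/(-4/3 + 65/11) = 1/(151/33) = 33/151 ≈ 0.21854)
21083 - (b(-65) + p) = 21083 - (19*(-65) + 33/151) = 21083 - (-1235 + 33/151) = 21083 - 1*(-186452/151) = 21083 + 186452/151 = 3369985/151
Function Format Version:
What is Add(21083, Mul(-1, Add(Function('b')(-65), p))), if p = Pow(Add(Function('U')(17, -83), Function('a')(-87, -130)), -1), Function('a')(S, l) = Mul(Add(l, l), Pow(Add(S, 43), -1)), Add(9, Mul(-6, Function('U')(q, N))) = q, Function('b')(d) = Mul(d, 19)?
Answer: Rational(3369985, 151) ≈ 22318.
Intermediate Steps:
Function('b')(d) = Mul(19, d)
Function('U')(q, N) = Add(Rational(3, 2), Mul(Rational(-1, 6), q))
Function('a')(S, l) = Mul(2, l, Pow(Add(43, S), -1)) (Function('a')(S, l) = Mul(Mul(2, l), Pow(Add(43, S), -1)) = Mul(2, l, Pow(Add(43, S), -1)))
p = Rational(33, 151) (p = Pow(Add(Add(Rational(3, 2), Mul(Rational(-1, 6), 17)), Mul(2, -130, Pow(Add(43, -87), -1))), -1) = Pow(Add(Add(Rational(3, 2), Rational(-17, 6)), Mul(2, -130, Pow(-44, -1))), -1) = Pow(Add(Rational(-4, 3), Mul(2, -130, Rational(-1, 44))), -1) = Pow(Add(Rational(-4, 3), Rational(65, 11)), -1) = Pow(Rational(151, 33), -1) = Rational(33, 151) ≈ 0.21854)
Add(21083, Mul(-1, Add(Function('b')(-65), p))) = Add(21083, Mul(-1, Add(Mul(19, -65), Rational(33, 151)))) = Add(21083, Mul(-1, Add(-1235, Rational(33, 151)))) = Add(21083, Mul(-1, Rational(-186452, 151))) = Add(21083, Rational(186452, 151)) = Rational(3369985, 151)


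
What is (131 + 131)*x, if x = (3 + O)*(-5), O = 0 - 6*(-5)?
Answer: -43230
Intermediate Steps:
O = 30 (O = 0 - 1*(-30) = 0 + 30 = 30)
x = -165 (x = (3 + 30)*(-5) = 33*(-5) = -165)
(131 + 131)*x = (131 + 131)*(-165) = 262*(-165) = -43230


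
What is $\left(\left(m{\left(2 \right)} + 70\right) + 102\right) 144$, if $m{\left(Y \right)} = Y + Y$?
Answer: $25344$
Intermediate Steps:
$m{\left(Y \right)} = 2 Y$
$\left(\left(m{\left(2 \right)} + 70\right) + 102\right) 144 = \left(\left(2 \cdot 2 + 70\right) + 102\right) 144 = \left(\left(4 + 70\right) + 102\right) 144 = \left(74 + 102\right) 144 = 176 \cdot 144 = 25344$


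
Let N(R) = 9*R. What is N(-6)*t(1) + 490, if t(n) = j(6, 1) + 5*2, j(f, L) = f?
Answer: -374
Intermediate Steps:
t(n) = 16 (t(n) = 6 + 5*2 = 6 + 10 = 16)
N(-6)*t(1) + 490 = (9*(-6))*16 + 490 = -54*16 + 490 = -864 + 490 = -374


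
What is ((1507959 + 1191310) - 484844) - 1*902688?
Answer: 1311737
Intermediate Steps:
((1507959 + 1191310) - 484844) - 1*902688 = (2699269 - 484844) - 902688 = 2214425 - 902688 = 1311737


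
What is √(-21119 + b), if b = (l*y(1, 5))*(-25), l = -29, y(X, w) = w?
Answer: I*√17494 ≈ 132.26*I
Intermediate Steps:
b = 3625 (b = -29*5*(-25) = -145*(-25) = 3625)
√(-21119 + b) = √(-21119 + 3625) = √(-17494) = I*√17494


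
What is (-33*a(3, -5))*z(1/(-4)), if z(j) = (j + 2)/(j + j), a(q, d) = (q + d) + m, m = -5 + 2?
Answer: -1155/2 ≈ -577.50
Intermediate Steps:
m = -3
a(q, d) = -3 + d + q (a(q, d) = (q + d) - 3 = (d + q) - 3 = -3 + d + q)
z(j) = (2 + j)/(2*j) (z(j) = (2 + j)/((2*j)) = (2 + j)*(1/(2*j)) = (2 + j)/(2*j))
(-33*a(3, -5))*z(1/(-4)) = (-33*(-3 - 5 + 3))*((2 + 1/(-4))/(2*(1/(-4)))) = (-33*(-5))*((2 - ¼)/(2*(-¼))) = 165*((½)*(-4)*(7/4)) = 165*(-7/2) = -1155/2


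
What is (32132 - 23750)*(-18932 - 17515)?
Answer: -305498754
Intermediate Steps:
(32132 - 23750)*(-18932 - 17515) = 8382*(-36447) = -305498754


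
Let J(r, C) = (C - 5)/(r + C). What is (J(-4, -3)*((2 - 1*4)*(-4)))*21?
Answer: 192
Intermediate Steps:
J(r, C) = (-5 + C)/(C + r)
(J(-4, -3)*((2 - 1*4)*(-4)))*21 = (((-5 - 3)/(-3 - 4))*((2 - 1*4)*(-4)))*21 = ((-8/(-7))*((2 - 4)*(-4)))*21 = ((-⅐*(-8))*(-2*(-4)))*21 = ((8/7)*8)*21 = (64/7)*21 = 192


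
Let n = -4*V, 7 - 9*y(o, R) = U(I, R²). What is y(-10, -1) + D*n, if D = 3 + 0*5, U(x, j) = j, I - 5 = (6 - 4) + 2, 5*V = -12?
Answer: 442/15 ≈ 29.467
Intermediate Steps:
V = -12/5 (V = (⅕)*(-12) = -12/5 ≈ -2.4000)
I = 9 (I = 5 + ((6 - 4) + 2) = 5 + (2 + 2) = 5 + 4 = 9)
y(o, R) = 7/9 - R²/9
D = 3 (D = 3 + 0 = 3)
n = 48/5 (n = -4*(-12/5) = 48/5 ≈ 9.6000)
y(-10, -1) + D*n = (7/9 - ⅑*(-1)²) + 3*(48/5) = (7/9 - ⅑*1) + 144/5 = (7/9 - ⅑) + 144/5 = ⅔ + 144/5 = 442/15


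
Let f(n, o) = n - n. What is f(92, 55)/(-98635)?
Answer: 0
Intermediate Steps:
f(n, o) = 0
f(92, 55)/(-98635) = 0/(-98635) = 0*(-1/98635) = 0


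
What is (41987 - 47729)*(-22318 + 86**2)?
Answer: 85682124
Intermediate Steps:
(41987 - 47729)*(-22318 + 86**2) = -5742*(-22318 + 7396) = -5742*(-14922) = 85682124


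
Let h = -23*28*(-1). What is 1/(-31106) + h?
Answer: 20032263/31106 ≈ 644.00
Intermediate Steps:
h = 644 (h = -644*(-1) = 644)
1/(-31106) + h = 1/(-31106) + 644 = -1/31106 + 644 = 20032263/31106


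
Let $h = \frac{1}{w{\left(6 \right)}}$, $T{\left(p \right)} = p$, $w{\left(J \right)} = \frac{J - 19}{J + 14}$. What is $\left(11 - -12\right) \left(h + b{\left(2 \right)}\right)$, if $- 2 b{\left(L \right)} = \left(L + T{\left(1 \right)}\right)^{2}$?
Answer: $- \frac{3611}{26} \approx -138.88$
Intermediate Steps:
$w{\left(J \right)} = \frac{-19 + J}{14 + J}$
$h = - \frac{20}{13}$ ($h = \frac{1}{\frac{1}{14 + 6} \left(-19 + 6\right)} = \frac{1}{\frac{1}{20} \left(-13\right)} = \frac{1}{- \frac{13}{20}} = - \frac{20}{13} \approx -1.5385$)
$b{\left(L \right)} = - \frac{\left(1 + L\right)^{2}}{2}$ ($b{\left(L \right)} = - \frac{\left(L + 1\right)^{2}}{2} = - \frac{\left(1 + L\right)^{2}}{2}$)
$\left(11 - -12\right) \left(h + b{\left(2 \right)}\right) = \left(11 - -12\right) \left(- \frac{20}{13} - \frac{\left(1 + 2\right)^{2}}{2}\right) = \left(11 + 12\right) \left(- \frac{20}{13} - \frac{3^{2}}{2}\right) = 23 \left(- \frac{20}{13} - \frac{9}{2}\right) = 23 \left(- \frac{157}{26}\right) = - \frac{3611}{26}$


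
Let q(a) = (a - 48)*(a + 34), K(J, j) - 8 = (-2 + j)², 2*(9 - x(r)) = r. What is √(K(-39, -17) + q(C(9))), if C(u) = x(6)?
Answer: I*√1311 ≈ 36.208*I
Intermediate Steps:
x(r) = 9 - r/2
K(J, j) = 8 + (-2 + j)²
C(u) = 6 (C(u) = 9 - ½*6 = 9 - 3 = 6)
q(a) = (-48 + a)*(34 + a)
√(K(-39, -17) + q(C(9))) = √((8 + (-2 - 17)²) + (-1632 + 6² - 14*6)) = √((8 + (-19)²) + (-1632 + 36 - 84)) = √((8 + 361) - 1680) = √(369 - 1680) = √(-1311) = I*√1311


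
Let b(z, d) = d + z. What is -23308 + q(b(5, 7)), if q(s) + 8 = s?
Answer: -23304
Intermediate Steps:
q(s) = -8 + s
-23308 + q(b(5, 7)) = -23308 + (-8 + (7 + 5)) = -23308 + (-8 + 12) = -23308 + 4 = -23304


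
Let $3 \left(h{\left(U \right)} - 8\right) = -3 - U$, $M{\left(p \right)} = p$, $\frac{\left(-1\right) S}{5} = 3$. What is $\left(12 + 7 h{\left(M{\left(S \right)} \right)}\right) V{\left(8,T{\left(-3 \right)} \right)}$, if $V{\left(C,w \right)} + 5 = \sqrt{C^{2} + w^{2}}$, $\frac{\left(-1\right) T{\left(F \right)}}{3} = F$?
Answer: $-480 + 96 \sqrt{145} \approx 675.99$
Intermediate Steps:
$S = -15$ ($S = \left(-5\right) 3 = -15$)
$T{\left(F \right)} = - 3 F$
$h{\left(U \right)} = 7 - \frac{U}{3}$ ($h{\left(U \right)} = 8 + \frac{-3 - U}{3} = 8 - \left(1 + \frac{U}{3}\right) = 7 - \frac{U}{3}$)
$V{\left(C,w \right)} = -5 + \sqrt{C^{2} + w^{2}}$
$\left(12 + 7 h{\left(M{\left(S \right)} \right)}\right) V{\left(8,T{\left(-3 \right)} \right)} = \left(12 + 7 \left(7 - -5\right)\right) \left(-5 + \sqrt{8^{2} + \left(\left(-3\right) \left(-3\right)\right)^{2}}\right) = \left(12 + 7 \left(7 + 5\right)\right) \left(-5 + \sqrt{64 + 9^{2}}\right) = \left(12 + 7 \cdot 12\right) \left(-5 + \sqrt{64 + 81}\right) = \left(12 + 84\right) \left(-5 + \sqrt{145}\right) = 96 \left(-5 + \sqrt{145}\right) = -480 + 96 \sqrt{145}$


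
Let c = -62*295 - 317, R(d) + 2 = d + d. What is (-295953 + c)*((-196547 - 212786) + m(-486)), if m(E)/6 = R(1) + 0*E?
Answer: 128759788480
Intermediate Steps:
R(d) = -2 + 2*d (R(d) = -2 + (d + d) = -2 + 2*d)
c = -18607 (c = -18290 - 317 = -18607)
m(E) = 0 (m(E) = 6*((-2 + 2*1) + 0*E) = 6*((-2 + 2) + 0) = 6*(0 + 0) = 6*0 = 0)
(-295953 + c)*((-196547 - 212786) + m(-486)) = (-295953 - 18607)*((-196547 - 212786) + 0) = -314560*(-409333 + 0) = -314560*(-409333) = 128759788480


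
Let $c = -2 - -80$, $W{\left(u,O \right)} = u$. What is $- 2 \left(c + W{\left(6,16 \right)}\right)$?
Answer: $-168$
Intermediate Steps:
$c = 78$ ($c = -2 + 80 = 78$)
$- 2 \left(c + W{\left(6,16 \right)}\right) = - 2 \left(78 + 6\right) = \left(-2\right) 84 = -168$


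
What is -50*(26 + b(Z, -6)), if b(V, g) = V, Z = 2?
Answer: -1400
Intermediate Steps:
-50*(26 + b(Z, -6)) = -50*(26 + 2) = -50*28 = -1400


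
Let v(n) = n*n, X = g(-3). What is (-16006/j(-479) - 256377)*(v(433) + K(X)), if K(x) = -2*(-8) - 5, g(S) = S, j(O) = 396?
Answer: -1586582781250/33 ≈ -4.8078e+10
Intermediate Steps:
X = -3
v(n) = n²
K(x) = 11 (K(x) = 16 - 5 = 11)
(-16006/j(-479) - 256377)*(v(433) + K(X)) = (-16006/396 - 256377)*(433² + 11) = (-16006*1/396 - 256377)*(187489 + 11) = (-8003/198 - 256377)*187500 = -50770649/198*187500 = -1586582781250/33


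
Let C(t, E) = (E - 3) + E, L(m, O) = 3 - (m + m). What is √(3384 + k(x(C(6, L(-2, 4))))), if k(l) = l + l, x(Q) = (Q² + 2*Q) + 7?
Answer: 2*√921 ≈ 60.696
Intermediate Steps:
L(m, O) = 3 - 2*m
C(t, E) = -3 + 2*E (C(t, E) = (-3 + E) + E = -3 + 2*E)
x(Q) = 7 + Q² + 2*Q
k(l) = 2*l
√(3384 + k(x(C(6, L(-2, 4))))) = √(3384 + 2*(7 + (-3 + 2*(3 - 2*(-2)))² + 2*(-3 + 2*(3 - 2*(-2))))) = √(3384 + 2*(7 + (-3 + 2*(3 + 4))² + 2*(-3 + 2*(3 + 4)))) = √(3384 + 2*(7 + (-3 + 2*7)² + 2*(-3 + 2*7))) = √(3384 + 2*(7 + (-3 + 14)² + 2*(-3 + 14))) = √(3384 + 2*(7 + 11² + 2*11)) = √(3384 + 2*(7 + 121 + 22)) = √(3384 + 2*150) = √(3384 + 300) = √3684 = 2*√921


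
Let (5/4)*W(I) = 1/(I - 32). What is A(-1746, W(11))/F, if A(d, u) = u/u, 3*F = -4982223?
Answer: -1/1660741 ≈ -6.0214e-7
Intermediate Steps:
F = -1660741 (F = (⅓)*(-4982223) = -1660741)
W(I) = 4/(5*(-32 + I)) (W(I) = 4/(5*(I - 32)) = 4/(5*(-32 + I)))
A(d, u) = 1
A(-1746, W(11))/F = 1/(-1660741) = 1*(-1/1660741) = -1/1660741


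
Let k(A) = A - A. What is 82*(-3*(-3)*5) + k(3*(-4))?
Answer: 3690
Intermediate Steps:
k(A) = 0
82*(-3*(-3)*5) + k(3*(-4)) = 82*(-3*(-3)*5) + 0 = 82*(9*5) + 0 = 82*45 + 0 = 3690 + 0 = 3690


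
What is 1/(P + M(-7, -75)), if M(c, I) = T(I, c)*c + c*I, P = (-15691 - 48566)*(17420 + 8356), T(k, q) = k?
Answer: -1/1656287382 ≈ -6.0376e-10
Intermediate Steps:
P = -1656288432 (P = -64257*25776 = -1656288432)
M(c, I) = 2*I*c (M(c, I) = I*c + c*I = I*c + I*c = 2*I*c)
1/(P + M(-7, -75)) = 1/(-1656288432 + 2*(-75)*(-7)) = 1/(-1656288432 + 1050) = 1/(-1656287382) = -1/1656287382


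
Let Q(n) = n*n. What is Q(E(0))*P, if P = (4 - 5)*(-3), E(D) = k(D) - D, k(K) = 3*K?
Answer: 0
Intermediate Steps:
E(D) = 2*D (E(D) = 3*D - D = 2*D)
Q(n) = n²
P = 3 (P = -1*(-3) = 3)
Q(E(0))*P = (2*0)²*3 = 0²*3 = 0*3 = 0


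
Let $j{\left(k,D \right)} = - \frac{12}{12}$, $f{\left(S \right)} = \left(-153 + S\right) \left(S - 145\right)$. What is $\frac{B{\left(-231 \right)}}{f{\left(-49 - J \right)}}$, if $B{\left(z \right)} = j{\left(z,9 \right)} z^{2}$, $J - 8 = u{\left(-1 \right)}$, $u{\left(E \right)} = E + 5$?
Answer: $- \frac{53361}{44084} \approx -1.2104$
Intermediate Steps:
$u{\left(E \right)} = 5 + E$
$J = 12$ ($J = 8 + \left(5 - 1\right) = 8 + 4 = 12$)
$f{\left(S \right)} = \left(-153 + S\right) \left(-145 + S\right)$
$j{\left(k,D \right)} = -1$ ($j{\left(k,D \right)} = \left(-12\right) \frac{1}{12} = -1$)
$B{\left(z \right)} = - z^{2}$
$\frac{B{\left(-231 \right)}}{f{\left(-49 - J \right)}} = \frac{\left(-1\right) \left(-231\right)^{2}}{22185 + \left(-49 - 12\right)^{2} - 298 \left(-49 - 12\right)} = \frac{\left(-1\right) 53361}{22185 + \left(-49 - 12\right)^{2} - 298 \left(-49 - 12\right)} = - \frac{53361}{22185 + \left(-61\right)^{2} - -18178} = - \frac{53361}{22185 + 3721 + 18178} = - \frac{53361}{44084}$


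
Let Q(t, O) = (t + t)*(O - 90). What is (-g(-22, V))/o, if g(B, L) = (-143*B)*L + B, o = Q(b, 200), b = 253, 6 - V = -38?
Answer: -6291/2530 ≈ -2.4866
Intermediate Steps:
V = 44 (V = 6 - 1*(-38) = 6 + 38 = 44)
Q(t, O) = 2*t*(-90 + O) (Q(t, O) = (2*t)*(-90 + O) = 2*t*(-90 + O))
o = 55660 (o = 2*253*(-90 + 200) = 2*253*110 = 55660)
g(B, L) = B - 143*B*L (g(B, L) = -143*B*L + B = B - 143*B*L)
(-g(-22, V))/o = -(-22)*(1 - 143*44)/55660 = -(-22)*(1 - 6292)*(1/55660) = -(-22)*(-6291)*(1/55660) = -1*138402*(1/55660) = -138402*1/55660 = -6291/2530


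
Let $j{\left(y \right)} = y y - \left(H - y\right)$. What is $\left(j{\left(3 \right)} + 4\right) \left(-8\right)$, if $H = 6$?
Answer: $-80$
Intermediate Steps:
$j{\left(y \right)} = -6 + y + y^{2}$ ($j{\left(y \right)} = y y + \left(y - 6\right) = y^{2} + \left(y - 6\right) = y^{2} + \left(-6 + y\right) = -6 + y + y^{2}$)
$\left(j{\left(3 \right)} + 4\right) \left(-8\right) = \left(\left(-6 + 3 + 3^{2}\right) + 4\right) \left(-8\right) = \left(\left(-6 + 3 + 9\right) + 4\right) \left(-8\right) = \left(6 + 4\right) \left(-8\right) = 10 \left(-8\right) = -80$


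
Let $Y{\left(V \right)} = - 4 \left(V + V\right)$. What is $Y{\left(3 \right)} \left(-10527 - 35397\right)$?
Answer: $1102176$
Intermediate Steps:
$Y{\left(V \right)} = - 8 V$ ($Y{\left(V \right)} = - 4 \cdot 2 V = - 8 V$)
$Y{\left(3 \right)} \left(-10527 - 35397\right) = \left(-8\right) 3 \left(-10527 - 35397\right) = - 24 \left(-10527 - 35397\right) = \left(-24\right) \left(-45924\right) = 1102176$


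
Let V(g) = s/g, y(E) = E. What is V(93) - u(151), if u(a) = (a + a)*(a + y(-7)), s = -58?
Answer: -4044442/93 ≈ -43489.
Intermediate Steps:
V(g) = -58/g
u(a) = 2*a*(-7 + a) (u(a) = (a + a)*(a - 7) = (2*a)*(-7 + a) = 2*a*(-7 + a))
V(93) - u(151) = -58/93 - 2*151*(-7 + 151) = -58*1/93 - 2*151*144 = -58/93 - 1*43488 = -58/93 - 43488 = -4044442/93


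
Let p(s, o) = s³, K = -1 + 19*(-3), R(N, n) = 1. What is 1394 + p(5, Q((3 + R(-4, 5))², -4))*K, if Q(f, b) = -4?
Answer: -5856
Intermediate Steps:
K = -58 (K = -1 - 57 = -58)
1394 + p(5, Q((3 + R(-4, 5))², -4))*K = 1394 + 5³*(-58) = 1394 + 125*(-58) = 1394 - 7250 = -5856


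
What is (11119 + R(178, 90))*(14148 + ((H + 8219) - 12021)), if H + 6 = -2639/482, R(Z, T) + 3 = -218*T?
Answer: -21180236732/241 ≈ -8.7885e+7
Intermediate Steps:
R(Z, T) = -3 - 218*T
H = -5531/482 (H = -6 - 2639/482 = -5531/482 ≈ -11.475)
(11119 + R(178, 90))*(14148 + ((H + 8219) - 12021)) = (11119 + (-3 - 218*90))*(14148 + ((-5531/482 + 8219) - 12021)) = (11119 + (-3 - 19620))*(14148 + (3956027/482 - 12021)) = (11119 - 19623)*(14148 - 1838095/482) = -8504*4981241/482 = -21180236732/241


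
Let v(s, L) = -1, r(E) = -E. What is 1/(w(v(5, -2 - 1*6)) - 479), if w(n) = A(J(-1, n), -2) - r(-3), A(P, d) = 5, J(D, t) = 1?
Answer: -1/477 ≈ -0.0020964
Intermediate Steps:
w(n) = 2 (w(n) = 5 - (-1)*(-3) = 5 - 1*3 = 5 - 3 = 2)
1/(w(v(5, -2 - 1*6)) - 479) = 1/(2 - 479) = 1/(-477) = -1/477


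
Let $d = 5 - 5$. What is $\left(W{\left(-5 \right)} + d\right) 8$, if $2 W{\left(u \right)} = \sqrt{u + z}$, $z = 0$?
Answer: $4 i \sqrt{5} \approx 8.9443 i$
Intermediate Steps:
$d = 0$
$W{\left(u \right)} = \frac{\sqrt{u}}{2}$ ($W{\left(u \right)} = \frac{\sqrt{u + 0}}{2} = \frac{\sqrt{u}}{2}$)
$\left(W{\left(-5 \right)} + d\right) 8 = \left(\frac{\sqrt{-5}}{2} + 0\right) 8 = \left(\frac{i \sqrt{5}}{2} + 0\right) 8 = \frac{i \sqrt{5}}{2} \cdot 8 = 4 i \sqrt{5}$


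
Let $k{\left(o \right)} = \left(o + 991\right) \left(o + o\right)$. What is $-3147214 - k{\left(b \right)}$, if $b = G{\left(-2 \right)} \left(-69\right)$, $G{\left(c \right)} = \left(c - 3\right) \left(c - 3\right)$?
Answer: $-5679514$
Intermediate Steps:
$G{\left(c \right)} = \left(-3 + c\right)^{2}$ ($G{\left(c \right)} = \left(-3 + c\right) \left(-3 + c\right) = \left(-3 + c\right)^{2}$)
$b = -1725$ ($b = \left(-3 - 2\right)^{2} \left(-69\right) = \left(-5\right)^{2} \left(-69\right) = 25 \left(-69\right) = -1725$)
$k{\left(o \right)} = 2 o \left(991 + o\right)$ ($k{\left(o \right)} = \left(991 + o\right) 2 o = 2 o \left(991 + o\right)$)
$-3147214 - k{\left(b \right)} = -3147214 - 2 \left(-1725\right) \left(991 - 1725\right) = -3147214 - 2 \left(-1725\right) \left(-734\right) = -3147214 - 2532300 = -5679514$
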